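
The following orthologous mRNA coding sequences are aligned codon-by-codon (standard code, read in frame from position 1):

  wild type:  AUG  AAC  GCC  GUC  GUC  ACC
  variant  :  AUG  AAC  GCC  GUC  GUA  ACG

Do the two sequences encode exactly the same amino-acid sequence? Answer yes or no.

Codon 1: AUG Met / AUG Met — identical.
Codon 2: AAC Asn / AAC Asn — identical.
Codon 3: GCC Ala / GCC Ala — identical.
Codon 4: GUC Val / GUC Val — identical.
Codon 5: GUC Val / GUA Val — synonymous.
Codon 6: ACC Thr / ACG Thr — synonymous.
Nonsynonymous differences: 0 → same protein.

yes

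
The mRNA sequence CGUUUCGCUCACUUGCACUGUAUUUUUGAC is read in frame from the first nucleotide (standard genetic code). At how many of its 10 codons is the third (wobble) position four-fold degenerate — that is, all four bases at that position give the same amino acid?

2

Codon 1 CGU (Arg): third position 4-fold.
Codon 2 UUC (Phe): third position 2-fold.
Codon 3 GCU (Ala): third position 4-fold.
Codon 4 CAC (His): third position 2-fold.
Codon 5 UUG (Leu): third position 2-fold.
Codon 6 CAC (His): third position 2-fold.
Codon 7 UGU (Cys): third position 2-fold.
Codon 8 AUU (Ile): third position 3-fold.
Codon 9 UUU (Phe): third position 2-fold.
Codon 10 GAC (Asp): third position 2-fold.
Four-fold degenerate third positions: 2.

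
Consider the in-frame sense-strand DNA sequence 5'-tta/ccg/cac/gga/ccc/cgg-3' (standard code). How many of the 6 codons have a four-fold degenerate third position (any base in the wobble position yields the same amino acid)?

Codon 1 TTA (Leu): third position 2-fold.
Codon 2 CCG (Pro): third position 4-fold.
Codon 3 CAC (His): third position 2-fold.
Codon 4 GGA (Gly): third position 4-fold.
Codon 5 CCC (Pro): third position 4-fold.
Codon 6 CGG (Arg): third position 4-fold.
Four-fold degenerate third positions: 4.

4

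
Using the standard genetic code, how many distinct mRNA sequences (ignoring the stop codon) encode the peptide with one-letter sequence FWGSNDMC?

384

Phe: 2 codons.
Trp: 1 codon.
Gly: 4 codons.
Ser: 6 codons.
Asn: 2 codons.
Asp: 2 codons.
Met: 1 codon.
Cys: 2 codons.
2 × 1 × 4 × 6 × 2 × 2 × 1 × 2 = 384.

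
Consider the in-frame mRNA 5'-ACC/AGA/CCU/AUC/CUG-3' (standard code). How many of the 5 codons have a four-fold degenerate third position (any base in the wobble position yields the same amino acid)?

3

Codon 1 ACC (Thr): third position 4-fold.
Codon 2 AGA (Arg): third position 2-fold.
Codon 3 CCU (Pro): third position 4-fold.
Codon 4 AUC (Ile): third position 3-fold.
Codon 5 CUG (Leu): third position 4-fold.
Four-fold degenerate third positions: 3.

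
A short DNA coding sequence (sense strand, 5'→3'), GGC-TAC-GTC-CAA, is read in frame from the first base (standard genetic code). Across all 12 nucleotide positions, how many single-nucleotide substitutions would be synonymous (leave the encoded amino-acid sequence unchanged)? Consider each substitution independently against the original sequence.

8

Codon 1 (GGC, Gly): 3 synonymous substitutions.
Codon 2 (TAC, Tyr): 1 synonymous substitution.
Codon 3 (GTC, Val): 3 synonymous substitutions.
Codon 4 (CAA, Gln): 1 synonymous substitution.
Total: 3 + 1 + 3 + 1 = 8.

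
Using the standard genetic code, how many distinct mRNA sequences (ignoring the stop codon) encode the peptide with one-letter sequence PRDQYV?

768

Pro: 4 codons.
Arg: 6 codons.
Asp: 2 codons.
Gln: 2 codons.
Tyr: 2 codons.
Val: 4 codons.
4 × 6 × 2 × 2 × 2 × 4 = 768.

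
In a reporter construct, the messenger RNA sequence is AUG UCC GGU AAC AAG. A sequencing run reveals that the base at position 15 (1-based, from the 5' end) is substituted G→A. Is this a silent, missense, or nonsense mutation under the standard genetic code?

silent

Position 15 falls in codon 5: AAG → Lys.
After the substitution the codon is AAA → Lys.
Both encode Lys, so the change is synonymous.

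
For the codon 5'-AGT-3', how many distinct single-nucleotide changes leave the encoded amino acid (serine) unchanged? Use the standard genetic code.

1

Position 1: none → 0 synonymous.
Position 2: none → 0 synonymous.
Position 3: AGC → 1 synonymous.
Total: 0 + 0 + 1 = 1.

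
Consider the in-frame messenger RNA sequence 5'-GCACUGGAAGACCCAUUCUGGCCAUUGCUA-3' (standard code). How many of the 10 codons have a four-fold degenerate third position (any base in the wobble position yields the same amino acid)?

5

Codon 1 GCA (Ala): third position 4-fold.
Codon 2 CUG (Leu): third position 4-fold.
Codon 3 GAA (Glu): third position 2-fold.
Codon 4 GAC (Asp): third position 2-fold.
Codon 5 CCA (Pro): third position 4-fold.
Codon 6 UUC (Phe): third position 2-fold.
Codon 7 UGG (Trp): third position 1-fold.
Codon 8 CCA (Pro): third position 4-fold.
Codon 9 UUG (Leu): third position 2-fold.
Codon 10 CUA (Leu): third position 4-fold.
Four-fold degenerate third positions: 5.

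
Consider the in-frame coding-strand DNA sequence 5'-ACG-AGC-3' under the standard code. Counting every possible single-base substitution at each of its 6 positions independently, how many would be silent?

Codon 1 (ACG, Thr): 3 synonymous substitutions.
Codon 2 (AGC, Ser): 1 synonymous substitution.
Total: 3 + 1 = 4.

4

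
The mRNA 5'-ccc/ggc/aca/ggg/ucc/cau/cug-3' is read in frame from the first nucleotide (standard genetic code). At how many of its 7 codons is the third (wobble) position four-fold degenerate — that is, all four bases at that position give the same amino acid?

Codon 1 CCC (Pro): third position 4-fold.
Codon 2 GGC (Gly): third position 4-fold.
Codon 3 ACA (Thr): third position 4-fold.
Codon 4 GGG (Gly): third position 4-fold.
Codon 5 UCC (Ser): third position 4-fold.
Codon 6 CAU (His): third position 2-fold.
Codon 7 CUG (Leu): third position 4-fold.
Four-fold degenerate third positions: 6.

6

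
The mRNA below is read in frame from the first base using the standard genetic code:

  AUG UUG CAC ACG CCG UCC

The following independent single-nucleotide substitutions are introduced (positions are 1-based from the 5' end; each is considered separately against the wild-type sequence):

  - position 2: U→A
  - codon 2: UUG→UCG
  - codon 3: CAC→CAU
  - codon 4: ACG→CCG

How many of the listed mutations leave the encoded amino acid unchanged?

1

Codon 1: AUG (Met) → AAG (Lys) — missense.
Codon 2: UUG (Leu) → UCG (Ser) — missense.
Codon 3: CAC (His) → CAU (His) — synonymous.
Codon 4: ACG (Thr) → CCG (Pro) — missense.
Synonymous: 1 of 4.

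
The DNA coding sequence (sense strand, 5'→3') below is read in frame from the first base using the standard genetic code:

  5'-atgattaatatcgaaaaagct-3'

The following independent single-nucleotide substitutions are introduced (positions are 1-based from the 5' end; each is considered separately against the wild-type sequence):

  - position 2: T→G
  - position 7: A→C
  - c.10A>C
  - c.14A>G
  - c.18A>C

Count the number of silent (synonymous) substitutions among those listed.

0

Codon 1: ATG (Met) → AGG (Arg) — missense.
Codon 3: AAT (Asn) → CAT (His) — missense.
Codon 4: ATC (Ile) → CTC (Leu) — missense.
Codon 5: GAA (Glu) → GGA (Gly) — missense.
Codon 6: AAA (Lys) → AAC (Asn) — missense.
Synonymous: 0 of 5.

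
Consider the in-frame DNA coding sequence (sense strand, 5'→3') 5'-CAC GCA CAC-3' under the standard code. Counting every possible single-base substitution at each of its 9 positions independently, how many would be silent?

Codon 1 (CAC, His): 1 synonymous substitution.
Codon 2 (GCA, Ala): 3 synonymous substitutions.
Codon 3 (CAC, His): 1 synonymous substitution.
Total: 1 + 3 + 1 = 5.

5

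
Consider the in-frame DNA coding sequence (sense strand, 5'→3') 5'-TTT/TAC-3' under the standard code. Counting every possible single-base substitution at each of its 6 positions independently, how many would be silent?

Codon 1 (TTT, Phe): 1 synonymous substitution.
Codon 2 (TAC, Tyr): 1 synonymous substitution.
Total: 1 + 1 = 2.

2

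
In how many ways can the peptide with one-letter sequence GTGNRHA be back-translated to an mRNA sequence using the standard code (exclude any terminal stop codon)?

Gly: 4 codons.
Thr: 4 codons.
Gly: 4 codons.
Asn: 2 codons.
Arg: 6 codons.
His: 2 codons.
Ala: 4 codons.
4 × 4 × 4 × 2 × 6 × 2 × 4 = 6144.

6144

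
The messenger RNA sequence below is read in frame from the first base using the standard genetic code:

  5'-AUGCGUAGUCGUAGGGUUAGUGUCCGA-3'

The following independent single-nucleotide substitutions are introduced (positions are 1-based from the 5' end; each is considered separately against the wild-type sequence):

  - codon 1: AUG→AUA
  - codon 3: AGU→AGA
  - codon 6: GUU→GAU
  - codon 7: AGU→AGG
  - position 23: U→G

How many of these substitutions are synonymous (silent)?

0

Codon 1: AUG (Met) → AUA (Ile) — missense.
Codon 3: AGU (Ser) → AGA (Arg) — missense.
Codon 6: GUU (Val) → GAU (Asp) — missense.
Codon 7: AGU (Ser) → AGG (Arg) — missense.
Codon 8: GUC (Val) → GGC (Gly) — missense.
Synonymous: 0 of 5.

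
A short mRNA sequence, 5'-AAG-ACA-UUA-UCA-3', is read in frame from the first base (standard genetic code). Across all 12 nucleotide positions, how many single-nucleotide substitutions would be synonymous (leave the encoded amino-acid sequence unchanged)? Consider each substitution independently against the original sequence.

9

Codon 1 (AAG, Lys): 1 synonymous substitution.
Codon 2 (ACA, Thr): 3 synonymous substitutions.
Codon 3 (UUA, Leu): 2 synonymous substitutions.
Codon 4 (UCA, Ser): 3 synonymous substitutions.
Total: 1 + 3 + 2 + 3 = 9.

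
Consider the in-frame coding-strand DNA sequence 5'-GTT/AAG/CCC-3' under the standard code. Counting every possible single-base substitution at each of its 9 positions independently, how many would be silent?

Codon 1 (GTT, Val): 3 synonymous substitutions.
Codon 2 (AAG, Lys): 1 synonymous substitution.
Codon 3 (CCC, Pro): 3 synonymous substitutions.
Total: 3 + 1 + 3 = 7.

7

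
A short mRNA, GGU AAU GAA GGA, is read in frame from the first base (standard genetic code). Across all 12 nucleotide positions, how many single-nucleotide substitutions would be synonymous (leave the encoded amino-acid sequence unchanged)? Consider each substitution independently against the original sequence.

8

Codon 1 (GGU, Gly): 3 synonymous substitutions.
Codon 2 (AAU, Asn): 1 synonymous substitution.
Codon 3 (GAA, Glu): 1 synonymous substitution.
Codon 4 (GGA, Gly): 3 synonymous substitutions.
Total: 3 + 1 + 1 + 3 = 8.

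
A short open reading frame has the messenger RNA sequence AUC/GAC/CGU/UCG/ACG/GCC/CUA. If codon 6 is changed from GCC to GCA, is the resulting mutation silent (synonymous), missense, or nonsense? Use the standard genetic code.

silent

Position 18 falls in codon 6: GCC → Ala.
After the substitution the codon is GCA → Ala.
Both encode Ala, so the change is synonymous.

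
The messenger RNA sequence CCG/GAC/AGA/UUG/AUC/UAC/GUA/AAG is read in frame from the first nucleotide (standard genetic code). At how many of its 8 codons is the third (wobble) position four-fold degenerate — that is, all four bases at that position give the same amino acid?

Codon 1 CCG (Pro): third position 4-fold.
Codon 2 GAC (Asp): third position 2-fold.
Codon 3 AGA (Arg): third position 2-fold.
Codon 4 UUG (Leu): third position 2-fold.
Codon 5 AUC (Ile): third position 3-fold.
Codon 6 UAC (Tyr): third position 2-fold.
Codon 7 GUA (Val): third position 4-fold.
Codon 8 AAG (Lys): third position 2-fold.
Four-fold degenerate third positions: 2.

2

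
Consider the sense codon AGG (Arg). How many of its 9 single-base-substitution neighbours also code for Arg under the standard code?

Position 1: CGG → 1 synonymous.
Position 2: none → 0 synonymous.
Position 3: AGA → 1 synonymous.
Total: 1 + 0 + 1 = 2.

2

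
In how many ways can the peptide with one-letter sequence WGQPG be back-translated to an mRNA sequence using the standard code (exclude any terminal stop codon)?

128

Trp: 1 codon.
Gly: 4 codons.
Gln: 2 codons.
Pro: 4 codons.
Gly: 4 codons.
1 × 4 × 2 × 4 × 4 = 128.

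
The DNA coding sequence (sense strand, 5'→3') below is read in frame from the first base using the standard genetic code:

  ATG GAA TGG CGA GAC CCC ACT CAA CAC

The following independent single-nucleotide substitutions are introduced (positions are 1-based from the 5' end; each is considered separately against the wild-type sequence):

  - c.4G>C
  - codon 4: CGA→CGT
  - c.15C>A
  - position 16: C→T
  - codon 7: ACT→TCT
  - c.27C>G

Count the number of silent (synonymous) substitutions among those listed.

Codon 2: GAA (Glu) → CAA (Gln) — missense.
Codon 4: CGA (Arg) → CGT (Arg) — synonymous.
Codon 5: GAC (Asp) → GAA (Glu) — missense.
Codon 6: CCC (Pro) → TCC (Ser) — missense.
Codon 7: ACT (Thr) → TCT (Ser) — missense.
Codon 9: CAC (His) → CAG (Gln) — missense.
Synonymous: 1 of 6.

1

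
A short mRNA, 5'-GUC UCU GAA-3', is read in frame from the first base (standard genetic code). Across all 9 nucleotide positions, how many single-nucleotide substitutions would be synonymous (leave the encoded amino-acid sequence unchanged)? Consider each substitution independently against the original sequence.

Codon 1 (GUC, Val): 3 synonymous substitutions.
Codon 2 (UCU, Ser): 3 synonymous substitutions.
Codon 3 (GAA, Glu): 1 synonymous substitution.
Total: 3 + 3 + 1 = 7.

7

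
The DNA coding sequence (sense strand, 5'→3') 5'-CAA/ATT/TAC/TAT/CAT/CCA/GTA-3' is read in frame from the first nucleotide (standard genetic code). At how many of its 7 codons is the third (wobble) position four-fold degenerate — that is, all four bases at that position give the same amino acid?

2

Codon 1 CAA (Gln): third position 2-fold.
Codon 2 ATT (Ile): third position 3-fold.
Codon 3 TAC (Tyr): third position 2-fold.
Codon 4 TAT (Tyr): third position 2-fold.
Codon 5 CAT (His): third position 2-fold.
Codon 6 CCA (Pro): third position 4-fold.
Codon 7 GTA (Val): third position 4-fold.
Four-fold degenerate third positions: 2.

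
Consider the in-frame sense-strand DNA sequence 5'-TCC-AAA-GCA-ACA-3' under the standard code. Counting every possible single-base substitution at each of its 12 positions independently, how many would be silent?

10

Codon 1 (TCC, Ser): 3 synonymous substitutions.
Codon 2 (AAA, Lys): 1 synonymous substitution.
Codon 3 (GCA, Ala): 3 synonymous substitutions.
Codon 4 (ACA, Thr): 3 synonymous substitutions.
Total: 3 + 1 + 3 + 3 = 10.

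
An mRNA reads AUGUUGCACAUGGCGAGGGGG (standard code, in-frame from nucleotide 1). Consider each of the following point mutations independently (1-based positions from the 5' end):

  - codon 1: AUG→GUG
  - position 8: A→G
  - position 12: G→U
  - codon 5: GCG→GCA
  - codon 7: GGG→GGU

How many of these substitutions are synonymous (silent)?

Codon 1: AUG (Met) → GUG (Val) — missense.
Codon 3: CAC (His) → CGC (Arg) — missense.
Codon 4: AUG (Met) → AUU (Ile) — missense.
Codon 5: GCG (Ala) → GCA (Ala) — synonymous.
Codon 7: GGG (Gly) → GGU (Gly) — synonymous.
Synonymous: 2 of 5.

2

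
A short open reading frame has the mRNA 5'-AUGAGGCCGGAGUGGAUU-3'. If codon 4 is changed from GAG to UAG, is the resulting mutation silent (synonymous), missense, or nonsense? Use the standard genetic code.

Position 10 falls in codon 4: GAG → Glu.
After the substitution the codon is UAG → Stop.
The new codon is a stop codon, so this is a nonsense mutation.

nonsense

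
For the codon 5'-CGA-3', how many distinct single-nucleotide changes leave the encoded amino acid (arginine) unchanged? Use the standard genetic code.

Position 1: AGA → 1 synonymous.
Position 2: none → 0 synonymous.
Position 3: CGU, CGC, CGG → 3 synonymous.
Total: 1 + 0 + 3 = 4.

4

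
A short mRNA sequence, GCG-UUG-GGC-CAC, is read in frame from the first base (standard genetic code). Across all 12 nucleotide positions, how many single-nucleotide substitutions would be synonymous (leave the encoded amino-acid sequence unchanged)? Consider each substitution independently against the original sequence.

9

Codon 1 (GCG, Ala): 3 synonymous substitutions.
Codon 2 (UUG, Leu): 2 synonymous substitutions.
Codon 3 (GGC, Gly): 3 synonymous substitutions.
Codon 4 (CAC, His): 1 synonymous substitution.
Total: 3 + 2 + 3 + 1 = 9.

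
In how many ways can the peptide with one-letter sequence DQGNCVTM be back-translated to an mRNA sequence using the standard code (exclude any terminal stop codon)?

Asp: 2 codons.
Gln: 2 codons.
Gly: 4 codons.
Asn: 2 codons.
Cys: 2 codons.
Val: 4 codons.
Thr: 4 codons.
Met: 1 codon.
2 × 2 × 4 × 2 × 2 × 4 × 4 × 1 = 1024.

1024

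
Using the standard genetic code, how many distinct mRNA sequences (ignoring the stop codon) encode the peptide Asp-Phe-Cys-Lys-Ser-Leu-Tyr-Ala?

Asp: 2 codons.
Phe: 2 codons.
Cys: 2 codons.
Lys: 2 codons.
Ser: 6 codons.
Leu: 6 codons.
Tyr: 2 codons.
Ala: 4 codons.
2 × 2 × 2 × 2 × 6 × 6 × 2 × 4 = 4608.

4608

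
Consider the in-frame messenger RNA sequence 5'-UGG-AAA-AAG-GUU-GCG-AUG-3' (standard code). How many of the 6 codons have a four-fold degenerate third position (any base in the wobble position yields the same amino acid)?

Codon 1 UGG (Trp): third position 1-fold.
Codon 2 AAA (Lys): third position 2-fold.
Codon 3 AAG (Lys): third position 2-fold.
Codon 4 GUU (Val): third position 4-fold.
Codon 5 GCG (Ala): third position 4-fold.
Codon 6 AUG (Met): third position 1-fold.
Four-fold degenerate third positions: 2.

2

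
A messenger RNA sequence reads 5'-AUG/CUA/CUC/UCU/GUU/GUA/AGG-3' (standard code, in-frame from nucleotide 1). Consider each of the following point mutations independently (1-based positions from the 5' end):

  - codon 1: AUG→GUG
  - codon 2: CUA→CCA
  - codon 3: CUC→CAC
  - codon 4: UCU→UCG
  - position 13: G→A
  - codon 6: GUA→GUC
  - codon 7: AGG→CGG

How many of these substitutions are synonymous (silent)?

Codon 1: AUG (Met) → GUG (Val) — missense.
Codon 2: CUA (Leu) → CCA (Pro) — missense.
Codon 3: CUC (Leu) → CAC (His) — missense.
Codon 4: UCU (Ser) → UCG (Ser) — synonymous.
Codon 5: GUU (Val) → AUU (Ile) — missense.
Codon 6: GUA (Val) → GUC (Val) — synonymous.
Codon 7: AGG (Arg) → CGG (Arg) — synonymous.
Synonymous: 3 of 7.

3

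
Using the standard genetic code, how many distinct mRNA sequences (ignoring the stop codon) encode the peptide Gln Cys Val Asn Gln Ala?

Gln: 2 codons.
Cys: 2 codons.
Val: 4 codons.
Asn: 2 codons.
Gln: 2 codons.
Ala: 4 codons.
2 × 2 × 4 × 2 × 2 × 4 = 256.

256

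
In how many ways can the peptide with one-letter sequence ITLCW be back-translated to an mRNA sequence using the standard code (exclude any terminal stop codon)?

Ile: 3 codons.
Thr: 4 codons.
Leu: 6 codons.
Cys: 2 codons.
Trp: 1 codon.
3 × 4 × 6 × 2 × 1 = 144.

144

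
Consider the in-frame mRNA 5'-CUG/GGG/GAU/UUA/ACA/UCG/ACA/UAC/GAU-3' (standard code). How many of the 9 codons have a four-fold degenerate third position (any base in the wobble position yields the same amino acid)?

5

Codon 1 CUG (Leu): third position 4-fold.
Codon 2 GGG (Gly): third position 4-fold.
Codon 3 GAU (Asp): third position 2-fold.
Codon 4 UUA (Leu): third position 2-fold.
Codon 5 ACA (Thr): third position 4-fold.
Codon 6 UCG (Ser): third position 4-fold.
Codon 7 ACA (Thr): third position 4-fold.
Codon 8 UAC (Tyr): third position 2-fold.
Codon 9 GAU (Asp): third position 2-fold.
Four-fold degenerate third positions: 5.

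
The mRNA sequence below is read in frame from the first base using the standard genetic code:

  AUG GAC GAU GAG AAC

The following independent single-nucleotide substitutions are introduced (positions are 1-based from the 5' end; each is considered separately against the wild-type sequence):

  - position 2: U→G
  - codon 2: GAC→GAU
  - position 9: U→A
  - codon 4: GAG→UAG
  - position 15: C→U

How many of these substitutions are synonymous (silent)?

Codon 1: AUG (Met) → AGG (Arg) — missense.
Codon 2: GAC (Asp) → GAU (Asp) — synonymous.
Codon 3: GAU (Asp) → GAA (Glu) — missense.
Codon 4: GAG (Glu) → UAG (Stop) — nonsense.
Codon 5: AAC (Asn) → AAU (Asn) — synonymous.
Synonymous: 2 of 5.

2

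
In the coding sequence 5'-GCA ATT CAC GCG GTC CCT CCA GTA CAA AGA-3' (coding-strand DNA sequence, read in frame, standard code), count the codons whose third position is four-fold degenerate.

6

Codon 1 GCA (Ala): third position 4-fold.
Codon 2 ATT (Ile): third position 3-fold.
Codon 3 CAC (His): third position 2-fold.
Codon 4 GCG (Ala): third position 4-fold.
Codon 5 GTC (Val): third position 4-fold.
Codon 6 CCT (Pro): third position 4-fold.
Codon 7 CCA (Pro): third position 4-fold.
Codon 8 GTA (Val): third position 4-fold.
Codon 9 CAA (Gln): third position 2-fold.
Codon 10 AGA (Arg): third position 2-fold.
Four-fold degenerate third positions: 6.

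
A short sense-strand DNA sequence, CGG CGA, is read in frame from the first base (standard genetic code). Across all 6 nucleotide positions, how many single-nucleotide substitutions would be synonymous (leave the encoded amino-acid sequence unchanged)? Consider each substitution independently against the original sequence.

Codon 1 (CGG, Arg): 4 synonymous substitutions.
Codon 2 (CGA, Arg): 4 synonymous substitutions.
Total: 4 + 4 = 8.

8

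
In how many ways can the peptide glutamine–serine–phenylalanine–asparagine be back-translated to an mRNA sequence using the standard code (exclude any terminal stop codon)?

Gln: 2 codons.
Ser: 6 codons.
Phe: 2 codons.
Asn: 2 codons.
2 × 6 × 2 × 2 = 48.

48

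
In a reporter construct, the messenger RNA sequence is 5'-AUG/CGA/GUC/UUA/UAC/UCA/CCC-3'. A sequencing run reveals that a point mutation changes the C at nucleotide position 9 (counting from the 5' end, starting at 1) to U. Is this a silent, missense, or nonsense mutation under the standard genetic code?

Position 9 falls in codon 3: GUC → Val.
After the substitution the codon is GUU → Val.
Both encode Val, so the change is synonymous.

silent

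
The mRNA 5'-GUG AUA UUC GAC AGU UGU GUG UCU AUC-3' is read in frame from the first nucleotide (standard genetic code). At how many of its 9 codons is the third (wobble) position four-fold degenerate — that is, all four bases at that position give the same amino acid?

3

Codon 1 GUG (Val): third position 4-fold.
Codon 2 AUA (Ile): third position 3-fold.
Codon 3 UUC (Phe): third position 2-fold.
Codon 4 GAC (Asp): third position 2-fold.
Codon 5 AGU (Ser): third position 2-fold.
Codon 6 UGU (Cys): third position 2-fold.
Codon 7 GUG (Val): third position 4-fold.
Codon 8 UCU (Ser): third position 4-fold.
Codon 9 AUC (Ile): third position 3-fold.
Four-fold degenerate third positions: 3.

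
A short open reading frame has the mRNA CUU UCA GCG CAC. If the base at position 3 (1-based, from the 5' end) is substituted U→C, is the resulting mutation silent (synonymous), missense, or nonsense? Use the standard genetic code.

silent

Position 3 falls in codon 1: CUU → Leu.
After the substitution the codon is CUC → Leu.
Both encode Leu, so the change is synonymous.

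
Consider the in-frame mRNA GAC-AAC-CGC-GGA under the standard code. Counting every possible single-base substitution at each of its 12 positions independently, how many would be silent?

Codon 1 (GAC, Asp): 1 synonymous substitution.
Codon 2 (AAC, Asn): 1 synonymous substitution.
Codon 3 (CGC, Arg): 3 synonymous substitutions.
Codon 4 (GGA, Gly): 3 synonymous substitutions.
Total: 1 + 1 + 3 + 3 = 8.

8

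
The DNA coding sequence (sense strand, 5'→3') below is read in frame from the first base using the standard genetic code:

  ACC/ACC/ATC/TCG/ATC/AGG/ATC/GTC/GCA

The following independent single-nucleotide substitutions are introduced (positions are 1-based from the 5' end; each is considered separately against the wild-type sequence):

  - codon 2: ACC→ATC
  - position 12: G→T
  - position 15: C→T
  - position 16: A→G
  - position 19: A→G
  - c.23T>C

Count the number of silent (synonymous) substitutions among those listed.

2

Codon 2: ACC (Thr) → ATC (Ile) — missense.
Codon 4: TCG (Ser) → TCT (Ser) — synonymous.
Codon 5: ATC (Ile) → ATT (Ile) — synonymous.
Codon 6: AGG (Arg) → GGG (Gly) — missense.
Codon 7: ATC (Ile) → GTC (Val) — missense.
Codon 8: GTC (Val) → GCC (Ala) — missense.
Synonymous: 2 of 6.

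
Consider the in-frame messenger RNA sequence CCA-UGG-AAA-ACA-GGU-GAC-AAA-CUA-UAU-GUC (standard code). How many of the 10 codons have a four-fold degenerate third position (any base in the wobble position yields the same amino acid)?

Codon 1 CCA (Pro): third position 4-fold.
Codon 2 UGG (Trp): third position 1-fold.
Codon 3 AAA (Lys): third position 2-fold.
Codon 4 ACA (Thr): third position 4-fold.
Codon 5 GGU (Gly): third position 4-fold.
Codon 6 GAC (Asp): third position 2-fold.
Codon 7 AAA (Lys): third position 2-fold.
Codon 8 CUA (Leu): third position 4-fold.
Codon 9 UAU (Tyr): third position 2-fold.
Codon 10 GUC (Val): third position 4-fold.
Four-fold degenerate third positions: 5.

5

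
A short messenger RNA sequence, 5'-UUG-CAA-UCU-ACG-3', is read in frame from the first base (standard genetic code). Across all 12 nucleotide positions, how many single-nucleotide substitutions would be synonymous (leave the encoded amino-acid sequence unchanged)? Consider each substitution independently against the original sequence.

9

Codon 1 (UUG, Leu): 2 synonymous substitutions.
Codon 2 (CAA, Gln): 1 synonymous substitution.
Codon 3 (UCU, Ser): 3 synonymous substitutions.
Codon 4 (ACG, Thr): 3 synonymous substitutions.
Total: 2 + 1 + 3 + 3 = 9.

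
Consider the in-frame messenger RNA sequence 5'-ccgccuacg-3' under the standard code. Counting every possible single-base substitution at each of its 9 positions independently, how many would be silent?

9

Codon 1 (CCG, Pro): 3 synonymous substitutions.
Codon 2 (CCU, Pro): 3 synonymous substitutions.
Codon 3 (ACG, Thr): 3 synonymous substitutions.
Total: 3 + 3 + 3 = 9.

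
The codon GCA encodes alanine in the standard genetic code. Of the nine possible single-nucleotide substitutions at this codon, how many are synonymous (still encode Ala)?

Position 1: none → 0 synonymous.
Position 2: none → 0 synonymous.
Position 3: GCU, GCC, GCG → 3 synonymous.
Total: 0 + 0 + 3 = 3.

3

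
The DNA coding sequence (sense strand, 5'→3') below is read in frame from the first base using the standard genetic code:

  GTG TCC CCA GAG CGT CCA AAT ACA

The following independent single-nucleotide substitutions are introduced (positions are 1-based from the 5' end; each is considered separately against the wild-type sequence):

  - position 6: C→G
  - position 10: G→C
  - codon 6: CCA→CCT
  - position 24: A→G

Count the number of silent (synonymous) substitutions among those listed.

3

Codon 2: TCC (Ser) → TCG (Ser) — synonymous.
Codon 4: GAG (Glu) → CAG (Gln) — missense.
Codon 6: CCA (Pro) → CCT (Pro) — synonymous.
Codon 8: ACA (Thr) → ACG (Thr) — synonymous.
Synonymous: 3 of 4.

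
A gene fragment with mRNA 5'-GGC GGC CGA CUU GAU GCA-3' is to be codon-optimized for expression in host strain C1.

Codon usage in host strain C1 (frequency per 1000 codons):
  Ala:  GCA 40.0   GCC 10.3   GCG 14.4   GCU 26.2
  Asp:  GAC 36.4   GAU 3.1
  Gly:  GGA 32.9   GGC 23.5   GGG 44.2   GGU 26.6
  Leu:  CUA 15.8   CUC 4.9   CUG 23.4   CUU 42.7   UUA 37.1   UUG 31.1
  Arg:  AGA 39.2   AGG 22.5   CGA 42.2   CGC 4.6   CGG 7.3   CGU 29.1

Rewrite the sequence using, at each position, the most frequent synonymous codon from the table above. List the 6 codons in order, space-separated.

Codon 1 (Gly): best is GGG at 44.2.
Codon 2 (Gly): best is GGG at 44.2.
Codon 3 (Arg): best is CGA at 42.2.
Codon 4 (Leu): best is CUU at 42.7.
Codon 5 (Asp): best is GAC at 36.4.
Codon 6 (Ala): best is GCA at 40.0.

GGG GGG CGA CUU GAC GCA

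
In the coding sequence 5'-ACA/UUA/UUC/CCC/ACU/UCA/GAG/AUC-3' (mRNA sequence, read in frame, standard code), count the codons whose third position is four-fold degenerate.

Codon 1 ACA (Thr): third position 4-fold.
Codon 2 UUA (Leu): third position 2-fold.
Codon 3 UUC (Phe): third position 2-fold.
Codon 4 CCC (Pro): third position 4-fold.
Codon 5 ACU (Thr): third position 4-fold.
Codon 6 UCA (Ser): third position 4-fold.
Codon 7 GAG (Glu): third position 2-fold.
Codon 8 AUC (Ile): third position 3-fold.
Four-fold degenerate third positions: 4.

4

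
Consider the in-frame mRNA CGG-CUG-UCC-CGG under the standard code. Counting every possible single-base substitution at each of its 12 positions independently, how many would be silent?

Codon 1 (CGG, Arg): 4 synonymous substitutions.
Codon 2 (CUG, Leu): 4 synonymous substitutions.
Codon 3 (UCC, Ser): 3 synonymous substitutions.
Codon 4 (CGG, Arg): 4 synonymous substitutions.
Total: 4 + 4 + 3 + 4 = 15.

15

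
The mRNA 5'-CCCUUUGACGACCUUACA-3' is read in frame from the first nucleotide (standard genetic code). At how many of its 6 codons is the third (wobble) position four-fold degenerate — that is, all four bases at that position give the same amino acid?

3

Codon 1 CCC (Pro): third position 4-fold.
Codon 2 UUU (Phe): third position 2-fold.
Codon 3 GAC (Asp): third position 2-fold.
Codon 4 GAC (Asp): third position 2-fold.
Codon 5 CUU (Leu): third position 4-fold.
Codon 6 ACA (Thr): third position 4-fold.
Four-fold degenerate third positions: 3.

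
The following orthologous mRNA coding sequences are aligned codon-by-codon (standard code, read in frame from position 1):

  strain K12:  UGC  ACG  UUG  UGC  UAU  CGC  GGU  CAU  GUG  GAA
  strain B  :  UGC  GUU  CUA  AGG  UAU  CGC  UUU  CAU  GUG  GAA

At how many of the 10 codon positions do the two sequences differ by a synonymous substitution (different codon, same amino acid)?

1

Codon 1: UGC Cys / UGC Cys — identical.
Codon 2: ACG Thr / GUU Val — nonsynonymous.
Codon 3: UUG Leu / CUA Leu — synonymous.
Codon 4: UGC Cys / AGG Arg — nonsynonymous.
Codon 5: UAU Tyr / UAU Tyr — identical.
Codon 6: CGC Arg / CGC Arg — identical.
Codon 7: GGU Gly / UUU Phe — nonsynonymous.
Codon 8: CAU His / CAU His — identical.
Codon 9: GUG Val / GUG Val — identical.
Codon 10: GAA Glu / GAA Glu — identical.
Synonymous differences: 1.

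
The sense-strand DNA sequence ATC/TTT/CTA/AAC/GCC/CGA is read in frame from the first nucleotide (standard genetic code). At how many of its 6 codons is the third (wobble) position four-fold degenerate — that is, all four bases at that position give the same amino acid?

Codon 1 ATC (Ile): third position 3-fold.
Codon 2 TTT (Phe): third position 2-fold.
Codon 3 CTA (Leu): third position 4-fold.
Codon 4 AAC (Asn): third position 2-fold.
Codon 5 GCC (Ala): third position 4-fold.
Codon 6 CGA (Arg): third position 4-fold.
Four-fold degenerate third positions: 3.

3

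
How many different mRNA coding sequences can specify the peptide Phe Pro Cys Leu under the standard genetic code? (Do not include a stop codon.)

Phe: 2 codons.
Pro: 4 codons.
Cys: 2 codons.
Leu: 6 codons.
2 × 4 × 2 × 6 = 96.

96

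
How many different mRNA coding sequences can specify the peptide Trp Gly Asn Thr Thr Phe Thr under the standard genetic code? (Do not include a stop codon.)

1024

Trp: 1 codon.
Gly: 4 codons.
Asn: 2 codons.
Thr: 4 codons.
Thr: 4 codons.
Phe: 2 codons.
Thr: 4 codons.
1 × 4 × 2 × 4 × 4 × 2 × 4 = 1024.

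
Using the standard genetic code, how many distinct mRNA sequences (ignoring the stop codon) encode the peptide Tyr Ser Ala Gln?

Tyr: 2 codons.
Ser: 6 codons.
Ala: 4 codons.
Gln: 2 codons.
2 × 6 × 4 × 2 = 96.

96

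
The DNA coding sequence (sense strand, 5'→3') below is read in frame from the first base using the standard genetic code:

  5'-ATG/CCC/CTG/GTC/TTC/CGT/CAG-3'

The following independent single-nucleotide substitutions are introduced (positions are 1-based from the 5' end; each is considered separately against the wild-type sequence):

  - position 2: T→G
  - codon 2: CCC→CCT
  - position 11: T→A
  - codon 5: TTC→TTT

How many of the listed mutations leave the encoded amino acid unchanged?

2

Codon 1: ATG (Met) → AGG (Arg) — missense.
Codon 2: CCC (Pro) → CCT (Pro) — synonymous.
Codon 4: GTC (Val) → GAC (Asp) — missense.
Codon 5: TTC (Phe) → TTT (Phe) — synonymous.
Synonymous: 2 of 4.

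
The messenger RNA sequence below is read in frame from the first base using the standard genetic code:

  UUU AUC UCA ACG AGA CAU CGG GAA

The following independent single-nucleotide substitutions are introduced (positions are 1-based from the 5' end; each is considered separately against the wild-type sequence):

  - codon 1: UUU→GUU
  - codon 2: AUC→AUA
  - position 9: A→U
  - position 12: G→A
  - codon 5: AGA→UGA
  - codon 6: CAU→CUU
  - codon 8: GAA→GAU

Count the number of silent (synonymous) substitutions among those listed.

Codon 1: UUU (Phe) → GUU (Val) — missense.
Codon 2: AUC (Ile) → AUA (Ile) — synonymous.
Codon 3: UCA (Ser) → UCU (Ser) — synonymous.
Codon 4: ACG (Thr) → ACA (Thr) — synonymous.
Codon 5: AGA (Arg) → UGA (Stop) — nonsense.
Codon 6: CAU (His) → CUU (Leu) — missense.
Codon 8: GAA (Glu) → GAU (Asp) — missense.
Synonymous: 3 of 7.

3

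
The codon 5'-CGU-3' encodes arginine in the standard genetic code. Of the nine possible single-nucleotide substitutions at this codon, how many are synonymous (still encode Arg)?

Position 1: none → 0 synonymous.
Position 2: none → 0 synonymous.
Position 3: CGC, CGA, CGG → 3 synonymous.
Total: 0 + 0 + 3 = 3.

3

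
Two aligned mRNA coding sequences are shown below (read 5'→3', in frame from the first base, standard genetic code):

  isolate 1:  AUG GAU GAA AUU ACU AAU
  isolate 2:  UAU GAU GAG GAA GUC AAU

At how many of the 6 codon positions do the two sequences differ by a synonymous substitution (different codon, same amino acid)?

Codon 1: AUG Met / UAU Tyr — nonsynonymous.
Codon 2: GAU Asp / GAU Asp — identical.
Codon 3: GAA Glu / GAG Glu — synonymous.
Codon 4: AUU Ile / GAA Glu — nonsynonymous.
Codon 5: ACU Thr / GUC Val — nonsynonymous.
Codon 6: AAU Asn / AAU Asn — identical.
Synonymous differences: 1.

1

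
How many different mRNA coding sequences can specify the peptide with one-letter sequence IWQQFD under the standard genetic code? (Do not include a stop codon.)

48

Ile: 3 codons.
Trp: 1 codon.
Gln: 2 codons.
Gln: 2 codons.
Phe: 2 codons.
Asp: 2 codons.
3 × 1 × 2 × 2 × 2 × 2 = 48.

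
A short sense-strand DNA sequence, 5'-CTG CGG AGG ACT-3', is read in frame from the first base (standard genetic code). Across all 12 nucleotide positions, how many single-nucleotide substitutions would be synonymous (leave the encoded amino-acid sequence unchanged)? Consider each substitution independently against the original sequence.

Codon 1 (CTG, Leu): 4 synonymous substitutions.
Codon 2 (CGG, Arg): 4 synonymous substitutions.
Codon 3 (AGG, Arg): 2 synonymous substitutions.
Codon 4 (ACT, Thr): 3 synonymous substitutions.
Total: 4 + 4 + 2 + 3 = 13.

13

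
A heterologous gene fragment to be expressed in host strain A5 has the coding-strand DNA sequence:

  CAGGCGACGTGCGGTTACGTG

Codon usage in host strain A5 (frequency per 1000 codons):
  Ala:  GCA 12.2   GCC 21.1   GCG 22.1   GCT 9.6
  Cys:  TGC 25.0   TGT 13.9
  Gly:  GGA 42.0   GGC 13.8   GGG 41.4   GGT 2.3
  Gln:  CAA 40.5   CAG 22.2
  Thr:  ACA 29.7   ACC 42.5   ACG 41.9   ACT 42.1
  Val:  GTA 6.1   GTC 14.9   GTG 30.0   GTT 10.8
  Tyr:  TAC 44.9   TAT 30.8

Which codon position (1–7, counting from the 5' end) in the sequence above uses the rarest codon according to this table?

5

Codon 1 CAG (Gln): 22.2 per 1000.
Codon 2 GCG (Ala): 22.1 per 1000.
Codon 3 ACG (Thr): 41.9 per 1000.
Codon 4 TGC (Cys): 25.0 per 1000.
Codon 5 GGT (Gly): 2.3 per 1000.
Codon 6 TAC (Tyr): 44.9 per 1000.
Codon 7 GTG (Val): 30.0 per 1000.
Lowest frequency is 2.3 at codon 5.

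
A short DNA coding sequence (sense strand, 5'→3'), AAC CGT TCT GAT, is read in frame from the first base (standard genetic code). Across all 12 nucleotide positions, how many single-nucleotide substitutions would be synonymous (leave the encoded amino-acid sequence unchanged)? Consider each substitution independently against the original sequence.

Codon 1 (AAC, Asn): 1 synonymous substitution.
Codon 2 (CGT, Arg): 3 synonymous substitutions.
Codon 3 (TCT, Ser): 3 synonymous substitutions.
Codon 4 (GAT, Asp): 1 synonymous substitution.
Total: 1 + 3 + 3 + 1 = 8.

8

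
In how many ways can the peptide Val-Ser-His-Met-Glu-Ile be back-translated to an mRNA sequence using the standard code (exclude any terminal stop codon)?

Val: 4 codons.
Ser: 6 codons.
His: 2 codons.
Met: 1 codon.
Glu: 2 codons.
Ile: 3 codons.
4 × 6 × 2 × 1 × 2 × 3 = 288.

288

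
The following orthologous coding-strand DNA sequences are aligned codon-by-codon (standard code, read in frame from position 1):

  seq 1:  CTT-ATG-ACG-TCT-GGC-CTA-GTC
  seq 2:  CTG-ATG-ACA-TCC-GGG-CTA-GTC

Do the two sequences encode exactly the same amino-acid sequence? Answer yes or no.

Codon 1: CTT Leu / CTG Leu — synonymous.
Codon 2: ATG Met / ATG Met — identical.
Codon 3: ACG Thr / ACA Thr — synonymous.
Codon 4: TCT Ser / TCC Ser — synonymous.
Codon 5: GGC Gly / GGG Gly — synonymous.
Codon 6: CTA Leu / CTA Leu — identical.
Codon 7: GTC Val / GTC Val — identical.
Nonsynonymous differences: 0 → same protein.

yes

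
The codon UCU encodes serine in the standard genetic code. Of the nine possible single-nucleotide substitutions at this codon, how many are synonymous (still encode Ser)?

3

Position 1: none → 0 synonymous.
Position 2: none → 0 synonymous.
Position 3: UCC, UCA, UCG → 3 synonymous.
Total: 0 + 0 + 3 = 3.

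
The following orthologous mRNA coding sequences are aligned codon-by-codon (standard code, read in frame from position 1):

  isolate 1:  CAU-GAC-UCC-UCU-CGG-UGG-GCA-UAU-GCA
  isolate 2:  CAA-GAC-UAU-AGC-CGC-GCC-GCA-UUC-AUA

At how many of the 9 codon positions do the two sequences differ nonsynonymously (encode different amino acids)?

Codon 1: CAU His / CAA Gln — nonsynonymous.
Codon 2: GAC Asp / GAC Asp — identical.
Codon 3: UCC Ser / UAU Tyr — nonsynonymous.
Codon 4: UCU Ser / AGC Ser — synonymous.
Codon 5: CGG Arg / CGC Arg — synonymous.
Codon 6: UGG Trp / GCC Ala — nonsynonymous.
Codon 7: GCA Ala / GCA Ala — identical.
Codon 8: UAU Tyr / UUC Phe — nonsynonymous.
Codon 9: GCA Ala / AUA Ile — nonsynonymous.
Nonsynonymous differences: 5.

5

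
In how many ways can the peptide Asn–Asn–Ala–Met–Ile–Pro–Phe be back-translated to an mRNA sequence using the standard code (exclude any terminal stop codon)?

Asn: 2 codons.
Asn: 2 codons.
Ala: 4 codons.
Met: 1 codon.
Ile: 3 codons.
Pro: 4 codons.
Phe: 2 codons.
2 × 2 × 4 × 1 × 3 × 4 × 2 = 384.

384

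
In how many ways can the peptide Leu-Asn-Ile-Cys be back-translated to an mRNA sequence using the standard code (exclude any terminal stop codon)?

Leu: 6 codons.
Asn: 2 codons.
Ile: 3 codons.
Cys: 2 codons.
6 × 2 × 3 × 2 = 72.

72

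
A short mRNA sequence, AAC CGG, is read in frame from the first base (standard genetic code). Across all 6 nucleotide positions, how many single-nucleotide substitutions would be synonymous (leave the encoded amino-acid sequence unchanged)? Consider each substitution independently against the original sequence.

Codon 1 (AAC, Asn): 1 synonymous substitution.
Codon 2 (CGG, Arg): 4 synonymous substitutions.
Total: 1 + 4 = 5.

5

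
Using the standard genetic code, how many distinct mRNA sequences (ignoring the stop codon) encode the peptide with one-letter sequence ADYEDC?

128

Ala: 4 codons.
Asp: 2 codons.
Tyr: 2 codons.
Glu: 2 codons.
Asp: 2 codons.
Cys: 2 codons.
4 × 2 × 2 × 2 × 2 × 2 = 128.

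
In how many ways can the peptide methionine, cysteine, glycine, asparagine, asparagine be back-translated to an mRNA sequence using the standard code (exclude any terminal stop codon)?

Met: 1 codon.
Cys: 2 codons.
Gly: 4 codons.
Asn: 2 codons.
Asn: 2 codons.
1 × 2 × 4 × 2 × 2 = 32.

32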